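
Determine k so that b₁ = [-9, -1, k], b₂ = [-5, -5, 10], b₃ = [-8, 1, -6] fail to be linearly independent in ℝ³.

Place the vectors as rows of a 3×3 matrix; dependence ⇔ determinant zero.
Cofactor expansion gives det = -45*k - 70.
This vanishes exactly when k = -14/9.

k = -14/9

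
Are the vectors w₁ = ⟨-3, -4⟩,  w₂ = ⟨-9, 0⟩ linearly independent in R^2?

linearly independent

The matrix [w₁|w₂] has determinant -36.
A nonzero determinant means the columns are linearly independent.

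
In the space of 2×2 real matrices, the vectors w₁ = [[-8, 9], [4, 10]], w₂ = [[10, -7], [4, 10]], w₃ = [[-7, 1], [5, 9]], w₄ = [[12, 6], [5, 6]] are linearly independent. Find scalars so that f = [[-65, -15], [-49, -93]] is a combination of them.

Take coordinate vectors relative to {E₁₁, E₁₂, E₂₁, E₂₂}.
Since w₁, w₂, w₃, w₄ are independent, the coefficients expressing f are uniquely determined by a linear system.
Back-substitution yields (α₁, …, α₄) = (-2, -4, -1, -4).

f = -2w₁ - 4w₂ - w₃ - 4w₄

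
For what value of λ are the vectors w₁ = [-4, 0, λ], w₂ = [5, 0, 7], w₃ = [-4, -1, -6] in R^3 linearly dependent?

Dependence holds iff the 3×3 matrix [w₁ w₂ w₃] is singular.
Cofactor expansion gives det = -5*λ - 28.
Setting this to zero gives λ = -28/5.

λ = -28/5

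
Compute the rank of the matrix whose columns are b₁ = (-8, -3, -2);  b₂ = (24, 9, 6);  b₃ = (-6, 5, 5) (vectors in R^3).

Apply Gaussian elimination to the matrix whose rows are b₁, b₂, b₃.
Exactly 2 pivots survive; hence the rank is 2.

rank 2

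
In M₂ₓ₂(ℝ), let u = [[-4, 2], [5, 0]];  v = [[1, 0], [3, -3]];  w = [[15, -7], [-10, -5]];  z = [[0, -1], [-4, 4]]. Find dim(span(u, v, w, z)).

Represent each element by its coordinate vector in ℝ⁴.
Put the 4×4 matrix [u|v|w|z] into echelon form.
Exactly 3 pivots survive; hence the rank is 3.

dim = 3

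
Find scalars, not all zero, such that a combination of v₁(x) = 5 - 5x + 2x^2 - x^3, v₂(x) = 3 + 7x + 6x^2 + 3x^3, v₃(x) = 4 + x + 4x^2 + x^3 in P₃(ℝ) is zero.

v₁ + v₂ - 2v₃ = 0

Write each element as a vector in ℝ⁴ using {1, x, …, x^3}.
Set up α₁v₁ + … + α₃v₃ = 0 and solve the homogeneous system.
The free variable yields coefficients (1, 1, -2) (any nonzero multiple also works).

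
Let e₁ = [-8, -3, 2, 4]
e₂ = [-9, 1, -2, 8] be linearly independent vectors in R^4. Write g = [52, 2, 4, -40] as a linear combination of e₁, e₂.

g = -2e₁ - 4e₂

Since e₁, e₂ are independent, the coefficients expressing g are uniquely determined by a linear system.
Row-reducing the augmented matrix gives the unique coefficients (α₁, α₂) = (-2, -4).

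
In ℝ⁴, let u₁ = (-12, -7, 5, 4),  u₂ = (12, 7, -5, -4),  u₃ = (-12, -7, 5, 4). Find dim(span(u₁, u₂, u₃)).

dim = 1

Put the 4×3 matrix [u₁|u₂|u₃] into echelon form.
The echelon form has 1 nonzero row, so the rank is 1.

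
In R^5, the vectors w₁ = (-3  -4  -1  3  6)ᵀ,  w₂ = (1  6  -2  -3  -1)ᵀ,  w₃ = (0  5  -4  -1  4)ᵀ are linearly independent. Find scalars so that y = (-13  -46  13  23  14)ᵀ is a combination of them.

y = 3w₁ - 4w₂ - 2w₃

Write y = c₁w₁ + … + c₃w₃ and equate components.
The system has the unique solution (c₁, c₂, c₃) = (3, -4, -2).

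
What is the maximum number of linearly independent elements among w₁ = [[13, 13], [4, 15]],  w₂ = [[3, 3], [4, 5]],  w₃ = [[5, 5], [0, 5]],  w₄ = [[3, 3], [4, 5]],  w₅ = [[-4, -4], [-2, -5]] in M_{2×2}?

2

Use coordinates relative to {E₁₁, E₁₂, E₂₁, E₂₂}.
Form the matrix with w₁, w₂, w₃, w₄, w₅ as columns and reduce.
Exactly 2 pivots survive; hence the rank is 2.
(With 5 elements in a 4-dimensional space the rank is at most 4.)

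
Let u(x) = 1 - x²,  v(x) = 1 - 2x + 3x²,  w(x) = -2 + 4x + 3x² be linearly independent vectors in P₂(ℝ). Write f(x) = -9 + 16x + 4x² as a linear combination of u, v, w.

Identify each element with its coordinate vector in ℝ³ via {1, x, x²}.
Solve the system with u, v, w as columns and f as the right-hand side.
Back-substitution yields (a₁, a₂, a₃) = (-1, -2, 3).

f = -u - 2v + 3w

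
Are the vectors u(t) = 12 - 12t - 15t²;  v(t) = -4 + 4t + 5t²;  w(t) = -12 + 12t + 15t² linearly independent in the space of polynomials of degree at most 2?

linearly dependent

Take coordinates with respect to the standard basis {1, t, t²}.
Row-reduce the matrix whose columns are u, v, w.
The reduction yields 1 nonzero row, so the rank is 1.
Since rank 1 < 3, the set is linearly dependent.
Indeed u + 3v = 0.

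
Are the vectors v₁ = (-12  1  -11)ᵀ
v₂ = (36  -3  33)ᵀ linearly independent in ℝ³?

linearly dependent

Row-reduce the matrix whose columns are v₁, v₂.
The reduction yields 1 nonzero row, so the rank is 1.
Since rank 1 < 2, the set is linearly dependent.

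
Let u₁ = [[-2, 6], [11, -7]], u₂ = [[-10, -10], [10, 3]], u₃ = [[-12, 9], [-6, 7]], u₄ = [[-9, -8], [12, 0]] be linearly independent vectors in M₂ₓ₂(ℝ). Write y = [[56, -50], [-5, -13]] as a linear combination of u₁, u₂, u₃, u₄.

Identify each element with its coordinate vector in ℝ⁴ via {E₁₁, E₁₂, E₂₁, E₂₂}.
Set up the augmented matrix [u₁ | u₂ | u₃ | u₄ | y] and row-reduce.
Back-substitution yields (α₁, …, α₄) = (-3, -2, -4, 2).

y = -3u₁ - 2u₂ - 4u₃ + 2u₄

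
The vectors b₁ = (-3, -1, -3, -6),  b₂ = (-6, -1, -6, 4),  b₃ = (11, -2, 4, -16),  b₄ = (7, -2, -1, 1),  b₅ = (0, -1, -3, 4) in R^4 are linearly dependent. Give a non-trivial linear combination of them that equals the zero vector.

Solve the homogeneous system with b₁, b₂, b₃, b₄, b₅ as columns by row-reducing the coefficient matrix.
The free variable yields coefficients (1, 0, -1, 2, -3) (any nonzero multiple also works).

b₁ - b₃ + 2b₄ - 3b₅ = 0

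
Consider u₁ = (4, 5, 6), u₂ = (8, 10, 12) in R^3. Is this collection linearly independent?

Place the vectors as rows of a 2×3 matrix and reduce to echelon form.
The reduction yields 1 nonzero row, so the rank is 1.
Since rank 1 < 2, the set is linearly dependent.
Indeed 2u₁ - u₂ = 0.

linearly dependent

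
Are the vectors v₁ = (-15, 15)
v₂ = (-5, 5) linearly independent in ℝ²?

linearly dependent

The matrix [v₁|v₂] has determinant 0.
A zero determinant means the columns are linearly dependent.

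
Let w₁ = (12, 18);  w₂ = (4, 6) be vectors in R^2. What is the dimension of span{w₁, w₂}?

dim = 1

Form the matrix with w₁, w₂ as columns and reduce.
There is 1 pivot column, so rank = 1.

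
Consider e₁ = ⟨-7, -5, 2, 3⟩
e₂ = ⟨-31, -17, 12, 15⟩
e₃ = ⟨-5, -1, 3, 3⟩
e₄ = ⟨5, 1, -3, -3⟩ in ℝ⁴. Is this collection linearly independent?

linearly dependent

Form the 4×4 matrix with these as columns; its determinant is 0.
A zero determinant means the columns are linearly dependent.
Indeed 3e₁ - e₂ + 2e₃ = 0.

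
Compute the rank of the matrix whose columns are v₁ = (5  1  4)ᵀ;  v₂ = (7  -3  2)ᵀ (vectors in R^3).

2

Row-reduce the 2×3 matrix with these as rows.
Exactly 2 pivots survive; hence the rank is 2.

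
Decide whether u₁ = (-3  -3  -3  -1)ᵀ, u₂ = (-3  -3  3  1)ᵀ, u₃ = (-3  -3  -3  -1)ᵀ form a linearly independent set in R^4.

Two of the vectors are equal, giving an immediate dependence.

linearly dependent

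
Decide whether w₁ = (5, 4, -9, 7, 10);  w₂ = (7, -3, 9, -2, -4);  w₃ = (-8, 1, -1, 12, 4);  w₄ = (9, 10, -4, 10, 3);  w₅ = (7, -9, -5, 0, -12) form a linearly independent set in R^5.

Form the 5×5 matrix with these as columns; its determinant is -318086.
A nonzero determinant means the columns are linearly independent.

linearly independent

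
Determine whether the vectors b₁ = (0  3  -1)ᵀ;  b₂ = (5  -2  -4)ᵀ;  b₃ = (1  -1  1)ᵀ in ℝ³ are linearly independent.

The matrix [b₁|b₂|b₃] has determinant -24.
A nonzero determinant means the columns are linearly independent.

linearly independent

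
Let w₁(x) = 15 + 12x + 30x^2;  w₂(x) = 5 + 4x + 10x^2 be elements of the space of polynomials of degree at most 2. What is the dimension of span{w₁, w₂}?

Pass to coordinate vectors with respect to the basis {1, x, x^2}.
Apply Gaussian elimination to the matrix whose rows are w₁, w₂.
Exactly 1 pivot survives; hence the rank is 1.

dim = 1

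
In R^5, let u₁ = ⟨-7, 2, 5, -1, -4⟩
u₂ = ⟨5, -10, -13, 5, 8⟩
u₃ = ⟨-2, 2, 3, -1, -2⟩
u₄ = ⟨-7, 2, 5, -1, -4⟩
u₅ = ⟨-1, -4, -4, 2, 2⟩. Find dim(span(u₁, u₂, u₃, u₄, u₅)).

dim = 2

Form the matrix with u₁, u₂, u₃, u₄, u₅ as columns and reduce.
There are 2 pivot columns, so rank = 2.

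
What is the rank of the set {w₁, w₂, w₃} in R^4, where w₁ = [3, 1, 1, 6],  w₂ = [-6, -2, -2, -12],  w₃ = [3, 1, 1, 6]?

1

Row-reduce the 3×4 matrix with these as rows.
The echelon form has 1 nonzero row, so the rank is 1.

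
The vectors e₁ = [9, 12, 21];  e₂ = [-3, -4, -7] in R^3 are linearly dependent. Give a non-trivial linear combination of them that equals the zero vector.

Row-reduce the matrix with e₁, e₂ as columns; the null space gives the coefficients.
A generator of the null space is (1, 3).

e₁ + 3e₂ = 0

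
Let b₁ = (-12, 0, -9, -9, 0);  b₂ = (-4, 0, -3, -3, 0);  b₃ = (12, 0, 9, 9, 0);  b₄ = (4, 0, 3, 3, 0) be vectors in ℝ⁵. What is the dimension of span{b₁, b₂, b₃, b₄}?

Apply Gaussian elimination to the matrix whose rows are b₁, b₂, b₃, b₄.
The echelon form has 1 nonzero row, so the rank is 1.

dim = 1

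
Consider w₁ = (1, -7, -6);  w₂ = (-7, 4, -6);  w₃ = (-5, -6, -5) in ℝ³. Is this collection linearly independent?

linearly independent

Place the vectors as rows of a 3×3 matrix and reduce to echelon form.
The reduction yields 3 nonzero rows, so the rank is 3.
Since rank = 3 (the number of vectors), the set is linearly independent.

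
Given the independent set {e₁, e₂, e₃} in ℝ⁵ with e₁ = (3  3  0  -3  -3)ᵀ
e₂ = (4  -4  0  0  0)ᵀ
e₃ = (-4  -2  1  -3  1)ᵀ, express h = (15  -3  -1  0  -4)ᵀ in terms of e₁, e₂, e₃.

h = e₁ + 2e₂ - e₃

Since e₁, e₂, e₃ are independent, the coefficients expressing h are uniquely determined by a linear system.
Back-substitution yields (α₁, α₂, α₃) = (1, 2, -1).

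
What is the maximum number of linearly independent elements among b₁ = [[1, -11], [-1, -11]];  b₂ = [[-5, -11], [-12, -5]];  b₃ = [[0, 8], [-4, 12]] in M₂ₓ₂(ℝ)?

3

Pass to coordinate vectors with respect to the basis {E₁₁, E₁₂, E₂₁, E₂₂}.
Apply Gaussian elimination to the matrix whose rows are b₁, b₂, b₃.
Exactly 3 pivots survive; hence the rank is 3.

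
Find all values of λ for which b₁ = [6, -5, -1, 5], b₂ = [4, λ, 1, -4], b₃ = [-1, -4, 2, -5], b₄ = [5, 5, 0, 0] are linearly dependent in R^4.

Dependence holds iff the 4×4 matrix [b₁ b₂ b₃ b₄] is singular.
The determinant works out to 250 - 25*λ.
Solving 250 - 25*λ = 0 yields λ = 10.

λ = 10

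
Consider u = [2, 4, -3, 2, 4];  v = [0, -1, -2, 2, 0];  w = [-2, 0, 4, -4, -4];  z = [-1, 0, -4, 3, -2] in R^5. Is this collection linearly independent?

Place the vectors as rows of a 4×5 matrix and reduce to echelon form.
The reduction yields 4 nonzero rows, so the rank is 4.
Since rank = 4 (the number of vectors), the set is linearly independent.

linearly independent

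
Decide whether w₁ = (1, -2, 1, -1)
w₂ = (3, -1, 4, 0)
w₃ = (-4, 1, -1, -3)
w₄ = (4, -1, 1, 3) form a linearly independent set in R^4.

Row-reduce the matrix whose columns are w₁, w₂, w₃, w₄.
The reduction yields 3 nonzero rows, so the rank is 3.
Since rank 3 < 4, the set is linearly dependent.
Indeed w₃ + w₄ = 0.

linearly dependent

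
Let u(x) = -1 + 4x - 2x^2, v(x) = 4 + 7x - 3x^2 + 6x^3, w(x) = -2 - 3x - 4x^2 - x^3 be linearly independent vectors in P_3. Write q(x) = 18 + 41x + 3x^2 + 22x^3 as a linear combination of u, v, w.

Work in coordinates with respect to the standard basis {1, x, …, x^3}.
Solve the system with u, v, w as columns and q as the right-hand side.
Row-reducing the augmented matrix gives the unique coefficients (a₁, a₂, a₃) = (2, 3, -4).

q = 2u + 3v - 4w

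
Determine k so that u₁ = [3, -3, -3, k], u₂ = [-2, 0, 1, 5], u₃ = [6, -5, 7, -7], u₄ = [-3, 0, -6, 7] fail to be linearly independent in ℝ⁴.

k = -16/5

The vectors are dependent exactly when the determinant of the matrix with rows u₁, u₂, u₃, u₄ vanishes.
The determinant works out to 75*k + 240.
Solving 75*k + 240 = 0 yields k = -16/5.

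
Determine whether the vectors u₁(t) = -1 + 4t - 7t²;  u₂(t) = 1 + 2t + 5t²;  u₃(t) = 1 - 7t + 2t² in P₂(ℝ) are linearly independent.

linearly independent

Take coordinates with respect to the standard basis {1, t, t²}.
Row-reduce the matrix whose columns are u₁, u₂, u₃.
The reduction yields 3 nonzero rows, so the rank is 3.
Since rank = 3 (the number of vectors), the set is linearly independent.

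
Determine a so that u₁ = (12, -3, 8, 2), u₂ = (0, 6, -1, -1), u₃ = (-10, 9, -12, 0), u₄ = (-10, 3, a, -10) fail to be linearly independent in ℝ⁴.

a = 6

Dependence holds iff the 4×4 matrix [u₁ u₂ u₃ u₄] is singular.
Expanding, det = 1188 - 198*a.
Solving 1188 - 198*a = 0 yields a = 6.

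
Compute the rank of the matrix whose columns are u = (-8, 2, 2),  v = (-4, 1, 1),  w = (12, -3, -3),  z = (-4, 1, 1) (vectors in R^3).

rank 1

Apply Gaussian elimination to the matrix whose rows are u, v, w, z.
Reduction leaves 1 leading entry, giving rank 1.
(With 4 elements in a 3-dimensional space the rank is at most 3.)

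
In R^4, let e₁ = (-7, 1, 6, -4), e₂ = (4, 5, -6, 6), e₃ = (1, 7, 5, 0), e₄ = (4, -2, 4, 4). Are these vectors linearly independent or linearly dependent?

linearly independent

The matrix [e₁|e₂|e₃|e₄] has determinant -2360.
A nonzero determinant means the columns are linearly independent.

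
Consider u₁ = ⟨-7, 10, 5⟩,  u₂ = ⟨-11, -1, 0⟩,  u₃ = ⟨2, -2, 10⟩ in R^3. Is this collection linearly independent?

linearly independent

Form the 3×3 matrix with these as columns; its determinant is 1290.
A nonzero determinant means the columns are linearly independent.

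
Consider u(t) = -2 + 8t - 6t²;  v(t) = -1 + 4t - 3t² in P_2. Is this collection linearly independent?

Write each element as a coordinate vector in ℝ³ using {1, t, t²}.
Place the vectors as rows of a 2×3 matrix and reduce to echelon form.
The reduction yields 1 nonzero row, so the rank is 1.
Since rank 1 < 2, the set is linearly dependent.

linearly dependent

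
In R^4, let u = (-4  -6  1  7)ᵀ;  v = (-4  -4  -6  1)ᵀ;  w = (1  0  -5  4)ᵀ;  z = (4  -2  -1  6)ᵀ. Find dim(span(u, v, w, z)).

dim = 4

Put the 4×4 matrix [u|v|w|z] into echelon form.
Exactly 4 pivots survive; hence the rank is 4.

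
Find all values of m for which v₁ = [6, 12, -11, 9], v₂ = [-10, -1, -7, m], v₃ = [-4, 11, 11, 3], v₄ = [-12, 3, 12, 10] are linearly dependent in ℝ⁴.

m = 23

Place the vectors as rows of a 4×4 matrix; dependence ⇔ determinant zero.
The determinant works out to 39882 - 1734*m.
Setting this to zero gives m = 23.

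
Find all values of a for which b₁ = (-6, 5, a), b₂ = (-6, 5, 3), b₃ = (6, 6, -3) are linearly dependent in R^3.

a = 3

Dependence holds iff the 3×3 matrix [b₁ b₂ b₃] is singular.
The determinant works out to 198 - 66*a.
Solving 198 - 66*a = 0 yields a = 3.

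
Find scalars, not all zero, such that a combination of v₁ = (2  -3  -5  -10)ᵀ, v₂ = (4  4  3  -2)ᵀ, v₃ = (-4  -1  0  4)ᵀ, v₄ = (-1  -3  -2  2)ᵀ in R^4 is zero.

v₁ + 3v₂ + 3v₃ + 2v₄ = 0

Row-reduce the matrix with v₁, v₂, v₃, v₄ as columns; the null space gives the coefficients.
The free variable yields coefficients (1, 3, 3, 2) (any nonzero multiple also works).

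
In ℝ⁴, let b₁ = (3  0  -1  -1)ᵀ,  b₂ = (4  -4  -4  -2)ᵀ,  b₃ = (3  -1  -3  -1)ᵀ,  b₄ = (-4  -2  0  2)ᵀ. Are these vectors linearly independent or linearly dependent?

Row-reduce the matrix whose columns are b₁, b₂, b₃, b₄.
The reduction yields 4 nonzero rows, so the rank is 4.
Since rank = 4 (the number of vectors), the set is linearly independent.

linearly independent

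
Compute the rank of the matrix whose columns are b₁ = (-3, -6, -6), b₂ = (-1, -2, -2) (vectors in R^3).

Row-reduce the 2×3 matrix with these as rows.
There is 1 pivot column, so rank = 1.

rank 1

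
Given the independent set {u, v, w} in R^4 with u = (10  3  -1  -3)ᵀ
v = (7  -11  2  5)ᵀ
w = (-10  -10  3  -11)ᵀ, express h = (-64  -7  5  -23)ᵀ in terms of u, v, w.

Solve the system with u, v, w as columns and h as the right-hand side.
The system has the unique solution (c₁, c₂, c₃) = (-3, -2, 2).

h = -3u - 2v + 2w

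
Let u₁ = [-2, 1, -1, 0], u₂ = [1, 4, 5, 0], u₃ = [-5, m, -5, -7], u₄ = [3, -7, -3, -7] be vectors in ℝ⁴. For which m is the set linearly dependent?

m = -1

The set is linearly dependent precisely when det[u₁; u₂; u₃; u₄] = 0.
Expanding, det = -63*m - 63.
Solving -63*m - 63 = 0 yields m = -1.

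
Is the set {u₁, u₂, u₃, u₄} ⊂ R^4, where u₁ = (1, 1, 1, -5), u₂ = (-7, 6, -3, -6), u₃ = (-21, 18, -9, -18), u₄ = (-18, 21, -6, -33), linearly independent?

linearly dependent

One vector is a scalar multiple of another, so the set is dependent.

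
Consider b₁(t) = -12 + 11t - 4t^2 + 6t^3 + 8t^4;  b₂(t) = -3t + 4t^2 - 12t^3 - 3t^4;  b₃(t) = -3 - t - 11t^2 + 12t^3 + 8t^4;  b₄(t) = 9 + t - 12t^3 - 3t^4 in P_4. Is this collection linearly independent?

linearly independent

Take coordinates with respect to the standard basis {1, t, …, t^4}.
Place the vectors as rows of a 4×5 matrix and reduce to echelon form.
The reduction yields 4 nonzero rows, so the rank is 4.
Since rank = 4 (the number of vectors), the set is linearly independent.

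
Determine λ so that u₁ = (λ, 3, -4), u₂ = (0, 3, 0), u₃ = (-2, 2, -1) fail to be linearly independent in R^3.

Dependence holds iff the 3×3 matrix [u₁ u₂ u₃] is singular.
The determinant works out to -3*λ - 24.
Setting this to zero gives λ = -8.

λ = -8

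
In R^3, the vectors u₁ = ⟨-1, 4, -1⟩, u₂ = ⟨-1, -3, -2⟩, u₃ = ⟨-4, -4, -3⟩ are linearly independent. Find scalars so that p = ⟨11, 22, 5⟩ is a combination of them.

p = 3u₁ + 2u₂ - 4u₃

Set up the augmented matrix [u₁ | u₂ | u₃ | p] and row-reduce.
The system has the unique solution (a₁, a₂, a₃) = (3, 2, -4).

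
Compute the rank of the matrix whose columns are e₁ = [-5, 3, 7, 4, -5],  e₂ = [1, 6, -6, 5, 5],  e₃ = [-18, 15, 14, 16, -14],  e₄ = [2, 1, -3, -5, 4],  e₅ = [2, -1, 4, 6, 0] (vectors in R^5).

Apply Gaussian elimination to the matrix whose rows are e₁, e₂, e₃, e₄, e₅.
The echelon form has 4 nonzero rows, so the rank is 4.

rank 4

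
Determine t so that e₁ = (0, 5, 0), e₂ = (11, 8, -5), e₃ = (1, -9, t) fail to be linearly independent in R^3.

t = -5/11

Place the vectors as rows of a 3×3 matrix; dependence ⇔ determinant zero.
Cofactor expansion gives det = -55*t - 25.
Solving -55*t - 25 = 0 yields t = -5/11.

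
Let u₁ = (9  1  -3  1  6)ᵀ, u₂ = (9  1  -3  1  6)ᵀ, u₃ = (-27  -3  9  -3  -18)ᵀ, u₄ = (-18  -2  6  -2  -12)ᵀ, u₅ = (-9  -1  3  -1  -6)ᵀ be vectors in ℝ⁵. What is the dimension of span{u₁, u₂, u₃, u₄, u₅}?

Apply Gaussian elimination to the matrix whose rows are u₁, u₂, u₃, u₄, u₅.
Exactly 1 pivot survives; hence the rank is 1.

1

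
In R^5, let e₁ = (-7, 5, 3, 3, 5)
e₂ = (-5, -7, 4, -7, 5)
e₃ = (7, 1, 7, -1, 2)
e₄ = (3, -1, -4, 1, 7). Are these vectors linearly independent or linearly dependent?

linearly independent

Row-reduce the matrix whose columns are e₁, e₂, e₃, e₄.
The reduction yields 4 nonzero rows, so the rank is 4.
Since rank = 4 (the number of vectors), the set is linearly independent.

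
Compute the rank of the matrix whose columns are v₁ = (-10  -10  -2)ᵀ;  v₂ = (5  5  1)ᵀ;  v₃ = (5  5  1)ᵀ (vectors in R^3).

Row-reduce the 3×3 matrix with these as rows.
The echelon form has 1 nonzero row, so the rank is 1.

rank 1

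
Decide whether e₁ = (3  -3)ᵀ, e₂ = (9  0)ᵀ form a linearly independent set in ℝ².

linearly independent

Form the 2×2 matrix with these as columns; its determinant is 27.
A nonzero determinant means the columns are linearly independent.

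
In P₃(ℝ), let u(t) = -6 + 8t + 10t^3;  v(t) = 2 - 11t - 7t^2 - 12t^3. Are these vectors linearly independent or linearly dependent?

Take coordinates with respect to the standard basis {1, t, …, t^3}.
Place the vectors as rows of a 2×4 matrix and reduce to echelon form.
The reduction yields 2 nonzero rows, so the rank is 2.
Since rank = 2 (the number of vectors), the set is linearly independent.

linearly independent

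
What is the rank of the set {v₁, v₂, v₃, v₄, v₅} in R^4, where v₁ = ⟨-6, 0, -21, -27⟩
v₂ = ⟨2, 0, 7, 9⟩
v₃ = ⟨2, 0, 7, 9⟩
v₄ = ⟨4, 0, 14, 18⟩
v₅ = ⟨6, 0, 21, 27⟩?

rank 1

Put the 4×5 matrix [v₁|v₂|v₃|v₄|v₅] into echelon form.
Exactly 1 pivot survives; hence the rank is 1.
(With 5 elements in a 4-dimensional space the rank is at most 4.)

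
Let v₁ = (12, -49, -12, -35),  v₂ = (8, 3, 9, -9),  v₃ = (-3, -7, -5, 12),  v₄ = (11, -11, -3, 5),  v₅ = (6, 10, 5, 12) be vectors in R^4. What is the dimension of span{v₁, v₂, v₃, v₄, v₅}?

dim = 4

Form the matrix with v₁, v₂, v₃, v₄, v₅ as columns and reduce.
The echelon form has 4 nonzero rows, so the rank is 4.
(With 5 elements in a 4-dimensional space the rank is at most 4.)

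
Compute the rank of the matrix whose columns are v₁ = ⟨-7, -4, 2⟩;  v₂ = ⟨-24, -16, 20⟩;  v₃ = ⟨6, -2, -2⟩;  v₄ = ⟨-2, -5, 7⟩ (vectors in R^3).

3

Form the matrix with v₁, v₂, v₃, v₄ as columns and reduce.
Exactly 3 pivots survive; hence the rank is 3.
(With 4 elements in a 3-dimensional space the rank is at most 3.)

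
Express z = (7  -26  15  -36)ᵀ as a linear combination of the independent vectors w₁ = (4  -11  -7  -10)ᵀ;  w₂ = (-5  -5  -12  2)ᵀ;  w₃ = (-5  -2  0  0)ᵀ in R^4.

Write z = c₁w₁ + … + c₃w₃ and equate components.
Back-substitution yields (c₁, c₂, c₃) = (3, -3, 4).

z = 3w₁ - 3w₂ + 4w₃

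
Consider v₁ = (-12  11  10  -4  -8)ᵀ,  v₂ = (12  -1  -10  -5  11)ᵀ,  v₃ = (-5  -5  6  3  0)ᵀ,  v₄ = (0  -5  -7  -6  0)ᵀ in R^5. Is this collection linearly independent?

Place the vectors as rows of a 4×5 matrix and reduce to echelon form.
The reduction yields 4 nonzero rows, so the rank is 4.
Since rank = 4 (the number of vectors), the set is linearly independent.

linearly independent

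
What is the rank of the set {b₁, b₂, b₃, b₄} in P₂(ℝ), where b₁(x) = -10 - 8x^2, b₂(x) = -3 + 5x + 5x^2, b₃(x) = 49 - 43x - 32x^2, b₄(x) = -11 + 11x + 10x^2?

Represent each element by its coordinate vector in ℝ³.
Apply Gaussian elimination to the matrix whose rows are b₁, b₂, b₃, b₄.
Exactly 3 pivots survive; hence the rank is 3.
(With 4 elements in a 3-dimensional space the rank is at most 3.)

3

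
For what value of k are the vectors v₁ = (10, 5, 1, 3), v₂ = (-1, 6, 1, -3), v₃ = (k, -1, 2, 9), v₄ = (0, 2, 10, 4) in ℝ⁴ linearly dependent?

Dependence holds iff the 4×4 matrix [v₁ v₂ v₃ v₄] is singular.
Cofactor expansion gives det = 314*k - 4710.
Setting this to zero gives k = 15.

k = 15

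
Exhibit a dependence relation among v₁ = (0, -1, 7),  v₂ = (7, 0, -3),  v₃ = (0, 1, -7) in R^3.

v₁ + v₃ = 0

Solve the homogeneous system with v₁, v₂, v₃ as columns by row-reducing the coefficient matrix.
One solution (up to scaling) is (1, 0, 1).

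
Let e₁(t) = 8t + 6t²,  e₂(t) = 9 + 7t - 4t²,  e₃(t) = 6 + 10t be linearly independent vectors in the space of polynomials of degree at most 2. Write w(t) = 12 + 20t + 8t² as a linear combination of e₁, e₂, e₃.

Work in coordinates with respect to the standard basis {1, t, t²}.
Write w = α₁e₁ + … + α₃e₃ and equate components.
The system has the unique solution (α₁, α₂, α₃) = (4, 4, -4).

w = 4e₁ + 4e₂ - 4e₃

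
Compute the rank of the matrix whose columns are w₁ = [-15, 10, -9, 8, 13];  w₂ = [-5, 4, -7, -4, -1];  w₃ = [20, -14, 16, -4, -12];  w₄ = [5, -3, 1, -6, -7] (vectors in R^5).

Form the matrix with w₁, w₂, w₃, w₄ as columns and reduce.
Exactly 2 pivots survive; hence the rank is 2.

rank 2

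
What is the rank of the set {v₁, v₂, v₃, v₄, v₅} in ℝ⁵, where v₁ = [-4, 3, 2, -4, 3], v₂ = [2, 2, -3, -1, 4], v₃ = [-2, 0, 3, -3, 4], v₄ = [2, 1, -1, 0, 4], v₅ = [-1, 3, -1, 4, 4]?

5

Apply Gaussian elimination to the matrix whose rows are v₁, v₂, v₃, v₄, v₅.
The echelon form has 5 nonzero rows, so the rank is 5.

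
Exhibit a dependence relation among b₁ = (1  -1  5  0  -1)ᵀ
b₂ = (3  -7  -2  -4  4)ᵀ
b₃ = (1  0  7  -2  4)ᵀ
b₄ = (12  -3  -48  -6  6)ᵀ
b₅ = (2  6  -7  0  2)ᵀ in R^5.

Solve the homogeneous system with b₁, b₂, b₃, b₄, b₅ as columns by row-reducing the coefficient matrix.
One solution (up to scaling) is (0, 3, -3, -1, 3).

3b₂ - 3b₃ - b₄ + 3b₅ = 0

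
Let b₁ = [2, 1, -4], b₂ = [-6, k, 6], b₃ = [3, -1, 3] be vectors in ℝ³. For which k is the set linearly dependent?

k = -4/3

Place the vectors as rows of a 3×3 matrix; dependence ⇔ determinant zero.
Expanding, det = 18*k + 24.
This vanishes exactly when k = -4/3.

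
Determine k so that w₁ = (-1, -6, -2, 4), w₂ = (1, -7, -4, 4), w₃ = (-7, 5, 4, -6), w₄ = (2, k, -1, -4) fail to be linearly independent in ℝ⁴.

k = 33/10

The vectors are dependent exactly when the determinant of the matrix with rows w₁, w₂, w₃, w₄ vanishes.
Cofactor expansion gives det = 198 - 60*k.
Solving 198 - 60*k = 0 yields k = 33/10.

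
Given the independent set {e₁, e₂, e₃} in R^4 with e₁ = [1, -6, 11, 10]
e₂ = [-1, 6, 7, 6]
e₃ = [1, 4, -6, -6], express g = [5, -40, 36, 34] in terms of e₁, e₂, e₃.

g = 4e₁ - 2e₂ - e₃

Since e₁, e₂, e₃ are independent, the coefficients expressing g are uniquely determined by a linear system.
Row-reducing the augmented matrix gives the unique coefficients (c₁, c₂, c₃) = (4, -2, -1).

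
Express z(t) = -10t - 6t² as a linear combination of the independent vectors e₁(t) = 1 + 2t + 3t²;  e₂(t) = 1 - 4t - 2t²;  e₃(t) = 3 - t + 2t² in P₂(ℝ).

z = 2e₁ + 4e₂ - 2e₃

Identify each element with its coordinate vector in ℝ³ via {1, t, t²}.
Set up the augmented matrix [e₁ | e₂ | e₃ | z] and row-reduce.
Row-reducing the augmented matrix gives the unique coefficients (a₁, a₂, a₃) = (2, 4, -2).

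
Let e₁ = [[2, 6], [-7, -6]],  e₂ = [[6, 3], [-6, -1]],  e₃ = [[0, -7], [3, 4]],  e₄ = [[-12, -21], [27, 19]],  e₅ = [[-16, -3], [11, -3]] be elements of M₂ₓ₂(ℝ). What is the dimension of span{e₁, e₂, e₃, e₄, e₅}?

Pass to coordinate vectors with respect to the basis {E₁₁, E₁₂, E₂₁, E₂₂}.
Row-reduce the 5×4 matrix with these as rows.
Exactly 3 pivots survive; hence the rank is 3.
(With 5 elements in a 4-dimensional space the rank is at most 4.)

3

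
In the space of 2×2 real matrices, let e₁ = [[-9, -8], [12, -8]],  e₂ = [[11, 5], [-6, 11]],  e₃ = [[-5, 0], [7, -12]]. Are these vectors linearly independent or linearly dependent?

Write each element as a coordinate vector in ℝ⁴ using {E₁₁, E₁₂, E₂₁, E₂₂}.
Row-reduce the matrix whose columns are e₁, e₂, e₃.
The reduction yields 3 nonzero rows, so the rank is 3.
Since rank = 3 (the number of vectors), the set is linearly independent.

linearly independent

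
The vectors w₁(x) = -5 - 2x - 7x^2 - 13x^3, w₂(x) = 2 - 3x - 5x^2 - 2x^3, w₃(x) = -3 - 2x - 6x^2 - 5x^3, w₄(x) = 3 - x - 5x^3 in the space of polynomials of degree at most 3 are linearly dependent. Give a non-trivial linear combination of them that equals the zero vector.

Take coordinates with respect to {1, x, …, x^3}.
Solve the homogeneous system with w₁, w₂, w₃, w₄ as columns by row-reducing the coefficient matrix.
A generator of the null space is (1, 1, -2, -1).

w₁ + w₂ - 2w₃ - w₄ = 0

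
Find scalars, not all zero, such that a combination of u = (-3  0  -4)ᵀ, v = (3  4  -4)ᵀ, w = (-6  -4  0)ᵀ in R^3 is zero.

Solve the homogeneous system with u, v, w as columns by row-reducing the coefficient matrix.
A generator of the null space is (1, -1, -1).

u - v - w = 0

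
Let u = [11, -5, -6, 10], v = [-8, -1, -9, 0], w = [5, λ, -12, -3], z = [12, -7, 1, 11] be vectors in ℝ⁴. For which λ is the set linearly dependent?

λ = 7

The vectors are dependent exactly when the determinant of the matrix with rows u, v, w, z vanishes.
Expanding, det = 617*λ - 4319.
Solving 617*λ - 4319 = 0 yields λ = 7.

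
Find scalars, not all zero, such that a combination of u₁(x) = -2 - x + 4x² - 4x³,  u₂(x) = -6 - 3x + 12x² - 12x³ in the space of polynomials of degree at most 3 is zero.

3u₁ - u₂ = 0

Write each element as a vector in ℝ⁴ using {1, x, …, x³}.
Solve the homogeneous system with u₁, u₂ as columns by row-reducing the coefficient matrix.
One solution (up to scaling) is (3, -1).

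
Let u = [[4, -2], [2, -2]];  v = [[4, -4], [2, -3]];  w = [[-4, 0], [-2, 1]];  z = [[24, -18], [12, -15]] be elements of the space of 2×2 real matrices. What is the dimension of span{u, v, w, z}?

dim = 2

Pass to coordinate vectors with respect to the basis {E₁₁, E₁₂, E₂₁, E₂₂}.
Put the 4×4 matrix [u|v|w|z] into echelon form.
Exactly 2 pivots survive; hence the rank is 2.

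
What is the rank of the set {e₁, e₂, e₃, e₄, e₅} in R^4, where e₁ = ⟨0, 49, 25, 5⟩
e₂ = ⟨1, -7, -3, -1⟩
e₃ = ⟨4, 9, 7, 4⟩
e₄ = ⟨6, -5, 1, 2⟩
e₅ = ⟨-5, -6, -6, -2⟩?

Put the 4×5 matrix [e₁|e₂|e₃|e₄|e₅] into echelon form.
There are 3 pivot columns, so rank = 3.
(With 5 elements in a 4-dimensional space the rank is at most 4.)

3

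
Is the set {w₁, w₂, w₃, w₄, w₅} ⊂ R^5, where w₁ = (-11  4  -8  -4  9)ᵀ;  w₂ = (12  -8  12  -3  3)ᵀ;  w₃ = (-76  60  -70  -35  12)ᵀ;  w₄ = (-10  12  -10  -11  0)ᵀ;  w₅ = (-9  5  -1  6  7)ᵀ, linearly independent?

linearly dependent

Form the 5×5 matrix with these as columns; its determinant is 0.
A zero determinant means the columns are linearly dependent.
Indeed 2w₁ - 2w₂ - w₃ + 3w₄ = 0.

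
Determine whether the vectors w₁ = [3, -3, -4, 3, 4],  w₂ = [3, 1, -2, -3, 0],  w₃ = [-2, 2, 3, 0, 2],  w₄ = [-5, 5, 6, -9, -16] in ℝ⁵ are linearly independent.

linearly dependent

Place the vectors as rows of a 4×5 matrix and reduce to echelon form.
The reduction yields 3 nonzero rows, so the rank is 3.
Since rank 3 < 4, the set is linearly dependent.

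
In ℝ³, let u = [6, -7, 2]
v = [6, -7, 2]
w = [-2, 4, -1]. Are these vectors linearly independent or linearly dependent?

linearly dependent

Two of the vectors are equal, giving an immediate dependence.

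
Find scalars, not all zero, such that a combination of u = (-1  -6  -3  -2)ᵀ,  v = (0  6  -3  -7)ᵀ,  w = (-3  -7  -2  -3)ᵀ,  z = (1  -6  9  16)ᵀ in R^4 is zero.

u + 2v + z = 0

Write the vectors as columns of a matrix and find a nonzero vector in its null space.
A generator of the null space is (1, 2, 0, 1).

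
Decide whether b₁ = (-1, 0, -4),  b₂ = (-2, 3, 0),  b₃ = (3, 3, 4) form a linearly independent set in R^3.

linearly independent

Form the 3×3 matrix with these as columns; its determinant is 48.
A nonzero determinant means the columns are linearly independent.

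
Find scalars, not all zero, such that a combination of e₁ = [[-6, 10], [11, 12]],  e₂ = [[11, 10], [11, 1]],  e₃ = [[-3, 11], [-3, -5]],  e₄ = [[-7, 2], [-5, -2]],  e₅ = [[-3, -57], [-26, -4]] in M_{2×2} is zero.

e₁ + 3e₂ + e₃ + 3e₄ + e₅ = 0

Write each element as a vector in ℝ⁴ using {E₁₁, E₁₂, E₂₁, E₂₂}.
Row-reduce the matrix with e₁, e₂, e₃, e₄, e₅ as columns; the null space gives the coefficients.
The free variable yields coefficients (1, 3, 1, 3, 1) (any nonzero multiple also works).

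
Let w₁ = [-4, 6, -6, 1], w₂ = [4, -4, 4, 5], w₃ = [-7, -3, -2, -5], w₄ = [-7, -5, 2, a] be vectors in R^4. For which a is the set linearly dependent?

a = -49/2

The set is linearly dependent precisely when det[w₁; w₂; w₃; w₄] = 0.
Cofactor expansion gives det = 40*a + 980.
This vanishes exactly when a = -49/2.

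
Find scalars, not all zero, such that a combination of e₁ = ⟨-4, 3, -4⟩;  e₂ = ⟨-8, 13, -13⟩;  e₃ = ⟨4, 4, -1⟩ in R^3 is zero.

Row-reduce the matrix with e₁, e₂, e₃ as columns; the null space gives the coefficients.
A generator of the null space is (3, -1, 1).

3e₁ - e₂ + e₃ = 0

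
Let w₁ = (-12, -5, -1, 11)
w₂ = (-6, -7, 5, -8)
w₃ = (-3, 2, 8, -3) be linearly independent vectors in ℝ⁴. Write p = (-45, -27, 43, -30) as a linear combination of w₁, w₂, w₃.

Since w₁, w₂, w₃ are independent, the coefficients expressing p are uniquely determined by a linear system.
The system has the unique solution (α₁, α₂, α₃) = (1, 4, 3).

p = w₁ + 4w₂ + 3w₃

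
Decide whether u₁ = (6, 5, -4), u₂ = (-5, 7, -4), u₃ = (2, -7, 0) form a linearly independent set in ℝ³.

linearly independent

Form the 3×3 matrix with these as columns; its determinant is -292.
A nonzero determinant means the columns are linearly independent.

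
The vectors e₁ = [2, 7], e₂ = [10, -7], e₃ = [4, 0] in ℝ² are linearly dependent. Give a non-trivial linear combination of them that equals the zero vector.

Solve the homogeneous system with e₁, e₂, e₃ as columns by row-reducing the coefficient matrix.
A generator of the null space is (1, 1, -3).

e₁ + e₂ - 3e₃ = 0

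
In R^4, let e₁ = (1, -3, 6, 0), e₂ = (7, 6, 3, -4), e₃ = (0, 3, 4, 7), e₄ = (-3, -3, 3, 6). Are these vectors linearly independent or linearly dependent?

linearly independent

Row-reduce the matrix whose columns are e₁, e₂, e₃, e₄.
The reduction yields 4 nonzero rows, so the rank is 4.
Since rank = 4 (the number of vectors), the set is linearly independent.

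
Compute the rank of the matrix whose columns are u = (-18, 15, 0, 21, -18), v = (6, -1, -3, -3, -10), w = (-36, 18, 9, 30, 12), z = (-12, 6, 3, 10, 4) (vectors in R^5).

Row-reduce the 4×5 matrix with these as rows.
There are 2 pivot columns, so rank = 2.

2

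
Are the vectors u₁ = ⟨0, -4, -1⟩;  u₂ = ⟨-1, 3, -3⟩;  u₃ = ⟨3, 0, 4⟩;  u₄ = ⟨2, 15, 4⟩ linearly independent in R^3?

linearly dependent

There are 4 vectors in a 3-dimensional space, so they cannot be linearly independent.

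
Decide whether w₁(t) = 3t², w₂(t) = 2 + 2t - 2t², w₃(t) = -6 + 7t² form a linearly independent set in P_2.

Take coordinates with respect to the standard basis {1, t, t²}.
Place the vectors as rows of a 3×3 matrix and reduce to echelon form.
The reduction yields 3 nonzero rows, so the rank is 3.
Since rank = 3 (the number of vectors), the set is linearly independent.

linearly independent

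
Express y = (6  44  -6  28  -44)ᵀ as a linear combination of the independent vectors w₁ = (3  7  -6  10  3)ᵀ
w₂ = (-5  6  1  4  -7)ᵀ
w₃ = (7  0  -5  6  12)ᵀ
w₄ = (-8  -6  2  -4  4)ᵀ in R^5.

y = 2w₁ + 2w₂ - 2w₃ - 3w₄

Set up the augmented matrix [w₁ | w₂ | w₃ | w₄ | y] and row-reduce.
Back-substitution yields (α₁, …, α₄) = (2, 2, -2, -3).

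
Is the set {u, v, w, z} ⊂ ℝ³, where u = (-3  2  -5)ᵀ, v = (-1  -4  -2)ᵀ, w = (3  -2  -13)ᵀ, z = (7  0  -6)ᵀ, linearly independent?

linearly dependent

There are 4 vectors in a 3-dimensional space, so they cannot be linearly independent.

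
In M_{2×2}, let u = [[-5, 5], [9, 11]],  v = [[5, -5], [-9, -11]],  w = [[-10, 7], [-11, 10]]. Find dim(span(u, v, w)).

2

Represent each element by its coordinate vector in ℝ⁴.
Apply Gaussian elimination to the matrix whose rows are u, v, w.
Reduction leaves 2 leading entries, giving rank 2.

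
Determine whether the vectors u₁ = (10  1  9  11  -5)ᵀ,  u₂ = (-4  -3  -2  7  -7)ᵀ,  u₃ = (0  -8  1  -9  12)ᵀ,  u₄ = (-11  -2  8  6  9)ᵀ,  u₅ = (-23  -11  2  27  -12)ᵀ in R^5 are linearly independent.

Place the vectors as rows of a 5×5 matrix and reduce to echelon form.
The reduction yields 4 nonzero rows, so the rank is 4.
Since rank 4 < 5, the set is linearly dependent.
Indeed 3u₂ + u₄ - u₅ = 0.

linearly dependent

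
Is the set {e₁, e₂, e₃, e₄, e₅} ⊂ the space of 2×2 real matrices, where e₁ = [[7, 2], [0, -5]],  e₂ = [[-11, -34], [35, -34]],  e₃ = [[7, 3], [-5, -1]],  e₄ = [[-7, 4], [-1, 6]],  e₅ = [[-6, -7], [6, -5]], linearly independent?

linearly dependent

Take coordinates with respect to the standard basis {E₁₁, E₁₂, E₂₁, E₂₂}.
There are 5 vectors in a 4-dimensional space, so they cannot be linearly independent.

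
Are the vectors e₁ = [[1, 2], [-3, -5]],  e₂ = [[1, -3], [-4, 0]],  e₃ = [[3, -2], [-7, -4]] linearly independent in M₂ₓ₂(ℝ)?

Write each element as a coordinate vector in ℝ⁴ using {E₁₁, E₁₂, E₂₁, E₂₂}.
Place the vectors as rows of a 3×4 matrix and reduce to echelon form.
The reduction yields 3 nonzero rows, so the rank is 3.
Since rank = 3 (the number of vectors), the set is linearly independent.

linearly independent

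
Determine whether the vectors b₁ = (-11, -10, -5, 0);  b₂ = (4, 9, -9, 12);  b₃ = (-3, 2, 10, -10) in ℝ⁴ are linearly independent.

Place the vectors as rows of a 3×4 matrix and reduce to echelon form.
The reduction yields 3 nonzero rows, so the rank is 3.
Since rank = 3 (the number of vectors), the set is linearly independent.

linearly independent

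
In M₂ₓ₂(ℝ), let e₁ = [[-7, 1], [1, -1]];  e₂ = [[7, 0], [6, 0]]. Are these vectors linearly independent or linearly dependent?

Write each element as a coordinate vector in ℝ⁴ using {E₁₁, E₁₂, E₂₁, E₂₂}.
Place the vectors as rows of a 2×4 matrix and reduce to echelon form.
The reduction yields 2 nonzero rows, so the rank is 2.
Since rank = 2 (the number of vectors), the set is linearly independent.

linearly independent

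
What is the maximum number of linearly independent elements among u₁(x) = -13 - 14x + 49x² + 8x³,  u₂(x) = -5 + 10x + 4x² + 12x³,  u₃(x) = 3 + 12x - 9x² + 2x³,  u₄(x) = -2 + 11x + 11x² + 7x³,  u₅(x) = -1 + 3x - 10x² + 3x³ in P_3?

4

Represent each element by its coordinate vector in ℝ⁴.
Row-reduce the 5×4 matrix with these as rows.
Exactly 4 pivots survive; hence the rank is 4.
(With 5 elements in a 4-dimensional space the rank is at most 4.)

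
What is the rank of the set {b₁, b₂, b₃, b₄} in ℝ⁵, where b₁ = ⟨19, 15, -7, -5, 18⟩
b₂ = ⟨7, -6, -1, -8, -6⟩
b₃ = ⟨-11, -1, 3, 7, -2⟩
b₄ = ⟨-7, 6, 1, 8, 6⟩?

Form the matrix with b₁, b₂, b₃, b₄ as columns and reduce.
Reduction leaves 2 leading entries, giving rank 2.

rank 2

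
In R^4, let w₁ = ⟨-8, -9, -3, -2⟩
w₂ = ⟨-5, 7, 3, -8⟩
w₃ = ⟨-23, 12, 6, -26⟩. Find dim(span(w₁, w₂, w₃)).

Row-reduce the 3×4 matrix with these as rows.
Exactly 2 pivots survive; hence the rank is 2.

2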